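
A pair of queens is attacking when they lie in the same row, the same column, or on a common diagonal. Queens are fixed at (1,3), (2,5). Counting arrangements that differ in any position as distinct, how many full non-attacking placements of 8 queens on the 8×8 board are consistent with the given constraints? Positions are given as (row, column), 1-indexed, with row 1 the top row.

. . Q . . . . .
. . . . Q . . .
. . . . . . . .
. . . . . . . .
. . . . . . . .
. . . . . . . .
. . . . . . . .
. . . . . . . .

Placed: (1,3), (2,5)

Branch on row 3: col 2 → 2; col 7 → 1; col 8 → 1.
Sum: 2 + 1 + 1 = 4.

4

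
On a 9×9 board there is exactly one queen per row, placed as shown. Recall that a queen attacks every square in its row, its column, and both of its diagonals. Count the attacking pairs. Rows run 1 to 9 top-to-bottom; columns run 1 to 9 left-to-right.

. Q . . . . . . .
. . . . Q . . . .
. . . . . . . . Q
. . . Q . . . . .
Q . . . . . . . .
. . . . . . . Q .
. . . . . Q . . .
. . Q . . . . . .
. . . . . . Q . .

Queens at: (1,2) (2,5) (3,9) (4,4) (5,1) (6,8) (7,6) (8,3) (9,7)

0

All columns are distinct and no two queens satisfy |Δrow| = |Δcol|, so no pair attacks.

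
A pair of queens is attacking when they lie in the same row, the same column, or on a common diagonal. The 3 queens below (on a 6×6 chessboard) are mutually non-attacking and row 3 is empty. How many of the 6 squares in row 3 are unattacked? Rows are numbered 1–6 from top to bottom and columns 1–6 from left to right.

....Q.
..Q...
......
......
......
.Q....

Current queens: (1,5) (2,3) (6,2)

2

(1,5) attacks row 3 at column 5 and diagonals 3.
(2,3) attacks row 3 at column 3 and diagonals 2, 4.
(6,2) attacks row 3 at column 2 and diagonals 5.
Attacked columns: {2, 3, 4, 5}. Safe: {1, 6}.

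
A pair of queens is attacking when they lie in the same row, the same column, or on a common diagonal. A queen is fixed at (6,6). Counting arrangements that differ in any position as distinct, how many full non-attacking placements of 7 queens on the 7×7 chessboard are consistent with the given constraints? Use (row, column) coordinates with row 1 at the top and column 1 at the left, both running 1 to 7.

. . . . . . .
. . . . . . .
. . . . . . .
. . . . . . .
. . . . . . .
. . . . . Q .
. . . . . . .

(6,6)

4

Branch on row 1: col 2 → 1; col 3 → 1; col 4 → 0; col 5 → 1; col 7 → 1.
Sum: 1 + 1 + 0 + 1 + 1 = 4.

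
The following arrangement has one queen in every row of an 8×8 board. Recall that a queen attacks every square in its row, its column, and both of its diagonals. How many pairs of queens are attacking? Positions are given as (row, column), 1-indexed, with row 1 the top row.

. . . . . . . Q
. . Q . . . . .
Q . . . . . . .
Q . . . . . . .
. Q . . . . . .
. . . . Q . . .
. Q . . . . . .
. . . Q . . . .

Same column: (3,1)–(4,1) (column 1); (5,2)–(7,2) (column 2).
Same diagonal: (1,8)–(7,2) (|1−7| = |8−2| = 6); (2,3)–(4,1) (|2−4| = |3−1| = 2); (4,1)–(5,2) (|4−5| = |1−2| = 1).
Total attacking pairs: 5.

5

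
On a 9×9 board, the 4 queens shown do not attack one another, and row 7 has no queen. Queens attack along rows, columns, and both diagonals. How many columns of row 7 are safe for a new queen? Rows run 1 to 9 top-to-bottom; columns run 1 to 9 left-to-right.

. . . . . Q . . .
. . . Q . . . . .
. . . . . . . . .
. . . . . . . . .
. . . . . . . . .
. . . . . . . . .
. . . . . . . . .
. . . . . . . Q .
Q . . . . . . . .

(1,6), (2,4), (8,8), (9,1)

2

(1,6) attacks row 7 at column 6.
(2,4) attacks row 7 at column 4 and diagonals 9.
(8,8) attacks row 7 at column 8 and diagonals 7, 9.
(9,1) attacks row 7 at column 1 and diagonals 3.
Attacked columns: {1, 3, 4, 6, 7, 8, 9}. Safe: {2, 5}.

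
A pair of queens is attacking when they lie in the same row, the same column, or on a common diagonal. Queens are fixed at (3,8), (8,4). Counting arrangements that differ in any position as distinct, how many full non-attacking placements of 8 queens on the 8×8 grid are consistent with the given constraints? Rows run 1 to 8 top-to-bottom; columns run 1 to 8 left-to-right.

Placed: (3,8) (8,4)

4

Branch on row 1: col 1 → 1; col 2 → 0; col 3 → 1; col 5 → 1; col 7 → 1.
Sum: 1 + 0 + 1 + 1 + 1 = 4.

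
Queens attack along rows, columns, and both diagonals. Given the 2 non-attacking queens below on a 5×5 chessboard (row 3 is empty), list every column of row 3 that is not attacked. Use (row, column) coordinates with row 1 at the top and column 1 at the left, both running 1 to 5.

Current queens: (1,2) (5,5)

(1,2) attacks row 3 at column 2 and diagonals 4.
(5,5) attacks row 3 at column 5 and diagonals 3.
Attacked columns: {2, 3, 4, 5}. Safe: {1}.

columns 1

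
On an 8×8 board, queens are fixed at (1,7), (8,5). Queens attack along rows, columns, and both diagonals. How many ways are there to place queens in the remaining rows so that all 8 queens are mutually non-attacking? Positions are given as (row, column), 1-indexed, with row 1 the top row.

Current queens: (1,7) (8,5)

Branch on row 2: col 1 → 1; col 2 → 1; col 3 → 0; col 4 → 1.
Sum: 1 + 1 + 0 + 1 = 3.

3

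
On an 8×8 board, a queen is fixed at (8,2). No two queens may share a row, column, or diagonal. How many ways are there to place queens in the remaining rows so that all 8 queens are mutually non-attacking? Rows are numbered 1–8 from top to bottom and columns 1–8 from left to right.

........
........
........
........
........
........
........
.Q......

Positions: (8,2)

8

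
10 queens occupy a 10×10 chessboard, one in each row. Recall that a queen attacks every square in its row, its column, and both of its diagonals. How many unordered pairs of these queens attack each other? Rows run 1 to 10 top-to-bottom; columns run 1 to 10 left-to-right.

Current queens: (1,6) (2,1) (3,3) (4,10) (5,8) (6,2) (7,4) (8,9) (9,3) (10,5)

1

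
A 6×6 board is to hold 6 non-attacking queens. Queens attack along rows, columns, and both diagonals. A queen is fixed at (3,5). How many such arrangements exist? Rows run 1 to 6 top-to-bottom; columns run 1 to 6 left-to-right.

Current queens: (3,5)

1

Branch on row 1: col 1 → 0; col 2 → 0; col 4 → 1; col 6 → 0.
Sum: 0 + 0 + 1 + 0 = 1.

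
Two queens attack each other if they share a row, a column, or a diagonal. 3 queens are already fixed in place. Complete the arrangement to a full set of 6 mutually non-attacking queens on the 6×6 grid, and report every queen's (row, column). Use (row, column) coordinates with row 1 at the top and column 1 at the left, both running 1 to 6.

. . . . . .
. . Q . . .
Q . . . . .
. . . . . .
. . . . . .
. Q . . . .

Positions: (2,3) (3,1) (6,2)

(1,5) (2,3) (3,1) (4,6) (5,4) (6,2)

Row 1: attacked by (2,3)→{2,3,4}; (3,1)→{1,3}; (6,2)→{2}. Safe: 5, 6. Place at column 5.
Row 4: attacked by (1,5)→{2,5}; (2,3)→{1,3,5}; (3,1)→{1,2}; (6,2)→{2,4}. Safe: 6. Place at column 6.
Row 5: attacked by (1,5)→{1,5}; (2,3)→{3,6}; (3,1)→{1,3}; (4,6)→{5,6}; (6,2)→{1,2,3}. Safe: 4. Place at column 4.
Columns [5, 3, 1, 6, 4, 2], r−c [-4, -1, 2, -2, 1, 4], r+c [6, 5, 4, 10, 9, 8] are all distinct, so no two queens attack.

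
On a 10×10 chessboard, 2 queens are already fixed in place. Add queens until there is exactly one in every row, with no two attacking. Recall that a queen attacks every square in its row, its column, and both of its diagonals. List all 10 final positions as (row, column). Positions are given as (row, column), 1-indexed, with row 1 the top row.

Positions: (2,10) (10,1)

(1,4) (2,10) (3,3) (4,6) (5,9) (6,2) (7,8) (8,5) (9,7) (10,1)

Row 1: attacked by (2,10)→{9,10}; (10,1)→{1,10}. Safe: 2, 3, 4, 5, 6, 7, 8. Place at column 4.
Row 3: attacked by (1,4)→{2,4,6}; (2,10)→{9,10}; (10,1)→{1,8}. Safe: 3, 5, 7. Place at column 3.
Row 4: attacked by (1,4)→{1,4,7}; (2,10)→{8,10}; (3,3)→{2,3,4}; (10,1)→{1,7}. Safe: 5, 6, 9. Place at column 6.
Row 5: attacked by (1,4)→{4,8}; (2,10)→{7,10}; (3,3)→{1,3,5}; (4,6)→{5,6,7}; (10,1)→{1,6}. Safe: 2, 9. Place at column 9.
Row 6: attacked by (1,4)→{4,9}; (2,10)→{6,10}; (3,3)→{3,6}; (4,6)→{4,6,8}; (5,9)→{8,9,10}; (10,1)→{1,5}. Safe: 2, 7. Place at column 2.
Row 7: attacked by (1,4)→{4,10}; (2,10)→{5,10}; (3,3)→{3,7}; (4,6)→{3,6,9}; (5,9)→{7,9}; (6,2)→{1,2,3}; (10,1)→{1,4}. Safe: 8. Place at column 8.
Row 8: attacked by (1,4)→{4}; (2,10)→{4,10}; (3,3)→{3,8}; (4,6)→{2,6,10}; (5,9)→{6,9}; (6,2)→{2,4}; (7,8)→{7,8,9}; (10,1)→{1,3}. Safe: 5. Place at column 5.
Row 9: attacked by (1,4)→{4}; (2,10)→{3,10}; (3,3)→{3,9}; (4,6)→{1,6}; (5,9)→{5,9}; (6,2)→{2,5}; (7,8)→{6,8,10}; (8,5)→{4,5,6}; (10,1)→{1,2}. Safe: 7. Place at column 7.
Columns [4, 10, 3, 6, 9, 2, 8, 5, 7, 1], r−c [-3, -8, 0, -2, -4, 4, -1, 3, 2, 9], r+c [5, 12, 6, 10, 14, 8, 15, 13, 16, 11] are all distinct, so no two queens attack.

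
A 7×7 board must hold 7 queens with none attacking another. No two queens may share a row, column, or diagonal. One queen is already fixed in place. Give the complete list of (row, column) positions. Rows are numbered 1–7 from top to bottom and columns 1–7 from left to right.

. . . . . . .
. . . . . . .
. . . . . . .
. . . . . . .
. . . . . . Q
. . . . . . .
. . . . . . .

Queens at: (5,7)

Row 1: attacked by (5,7)→{3,7}. Safe: 1, 2, 4, 5, 6. Place at column 6.
Row 2: attacked by (1,6)→{5,6,7}; (5,7)→{4,7}. Safe: 1, 2, 3. Place at column 3.
Row 3: attacked by (1,6)→{4,6}; (2,3)→{2,3,4}; (5,7)→{5,7}. Safe: 1. Place at column 1.
Row 4: attacked by (1,6)→{3,6}; (2,3)→{1,3,5}; (3,1)→{1,2}; (5,7)→{6,7}. Safe: 4. Place at column 4.
Row 6: attacked by (1,6)→{1,6}; (2,3)→{3,7}; (3,1)→{1,4}; (4,4)→{2,4,6}; (5,7)→{6,7}. Safe: 5. Place at column 5.
Row 7: attacked by (1,6)→{6}; (2,3)→{3}; (3,1)→{1,5}; (4,4)→{1,4,7}; (5,7)→{5,7}; (6,5)→{4,5,6}. Safe: 2. Place at column 2.
Columns [6, 3, 1, 4, 7, 5, 2], r−c [-5, -1, 2, 0, -2, 1, 5], r+c [7, 5, 4, 8, 12, 11, 9] are all distinct, so no two queens attack.

(1,6) (2,3) (3,1) (4,4) (5,7) (6,5) (7,2)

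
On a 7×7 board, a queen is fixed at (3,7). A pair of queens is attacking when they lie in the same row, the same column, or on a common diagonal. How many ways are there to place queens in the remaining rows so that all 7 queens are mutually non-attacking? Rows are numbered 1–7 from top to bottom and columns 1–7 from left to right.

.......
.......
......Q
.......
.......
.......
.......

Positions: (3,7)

6

Branch on row 1: col 1 → 1; col 2 → 1; col 3 → 1; col 4 → 1; col 6 → 2.
Sum: 1 + 1 + 1 + 1 + 2 = 6.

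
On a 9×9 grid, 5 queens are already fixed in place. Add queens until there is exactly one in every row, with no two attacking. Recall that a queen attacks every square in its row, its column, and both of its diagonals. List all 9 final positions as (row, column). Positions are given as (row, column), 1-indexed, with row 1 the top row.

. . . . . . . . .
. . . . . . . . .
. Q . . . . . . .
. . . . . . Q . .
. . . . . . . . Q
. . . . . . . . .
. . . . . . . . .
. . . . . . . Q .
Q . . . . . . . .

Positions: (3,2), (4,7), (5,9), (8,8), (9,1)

(1,6) (2,4) (3,2) (4,7) (5,9) (6,3) (7,5) (8,8) (9,1)

Row 1: attacked by (3,2)→{2,4}; (4,7)→{4,7}; (5,9)→{5,9}; (8,8)→{1,8}; (9,1)→{1,9}. Safe: 3, 6. Place at column 6.
Row 2: attacked by (1,6)→{5,6,7}; (3,2)→{1,2,3}; (4,7)→{5,7,9}; (5,9)→{6,9}; (8,8)→{2,8}; (9,1)→{1,8}. Safe: 4. Place at column 4.
Row 6: attacked by (1,6)→{1,6}; (2,4)→{4,8}; (3,2)→{2,5}; (4,7)→{5,7,9}; (5,9)→{8,9}; (8,8)→{6,8}; (9,1)→{1,4}. Safe: 3. Place at column 3.
Row 7: attacked by (1,6)→{6}; (2,4)→{4,9}; (3,2)→{2,6}; (4,7)→{4,7}; (5,9)→{7,9}; (6,3)→{2,3,4}; (8,8)→{7,8,9}; (9,1)→{1,3}. Safe: 5. Place at column 5.
Columns [6, 4, 2, 7, 9, 3, 5, 8, 1], r−c [-5, -2, 1, -3, -4, 3, 2, 0, 8], r+c [7, 6, 5, 11, 14, 9, 12, 16, 10] are all distinct, so no two queens attack.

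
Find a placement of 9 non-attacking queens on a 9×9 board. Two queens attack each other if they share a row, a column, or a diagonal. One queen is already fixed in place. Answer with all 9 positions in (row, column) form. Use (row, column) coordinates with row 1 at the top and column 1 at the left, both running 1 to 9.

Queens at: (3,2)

Row 1: attacked by (3,2)→{2,4}. Safe: 1, 3, 5, 6, 7, 8, 9. Place at column 1.
Row 2: attacked by (1,1)→{1,2}; (3,2)→{1,2,3}. Safe: 4, 5, 6, 7, 8, 9. Place at column 5.
Row 4: attacked by (1,1)→{1,4}; (2,5)→{3,5,7}; (3,2)→{1,2,3}. Safe: 6, 8, 9. Place at column 6.
Row 5: attacked by (1,1)→{1,5}; (2,5)→{2,5,8}; (3,2)→{2,4}; (4,6)→{5,6,7}. Safe: 3, 9. Place at column 9.
Row 6: attacked by (1,1)→{1,6}; (2,5)→{1,5,9}; (3,2)→{2,5}; (4,6)→{4,6,8}; (5,9)→{8,9}. Safe: 3, 7. Place at column 3.
Row 7: attacked by (1,1)→{1,7}; (2,5)→{5}; (3,2)→{2,6}; (4,6)→{3,6,9}; (5,9)→{7,9}; (6,3)→{2,3,4}. Safe: 8. Place at column 8.
Row 8: attacked by (1,1)→{1,8}; (2,5)→{5}; (3,2)→{2,7}; (4,6)→{2,6}; (5,9)→{6,9}; (6,3)→{1,3,5}; (7,8)→{7,8,9}. Safe: 4. Place at column 4.
Row 9: attacked by (1,1)→{1,9}; (2,5)→{5}; (3,2)→{2,8}; (4,6)→{1,6}; (5,9)→{5,9}; (6,3)→{3,6}; (7,8)→{6,8}; (8,4)→{3,4,5}. Safe: 7. Place at column 7.
Columns [1, 5, 2, 6, 9, 3, 8, 4, 7], r−c [0, -3, 1, -2, -4, 3, -1, 4, 2], r+c [2, 7, 5, 10, 14, 9, 15, 12, 16] are all distinct, so no two queens attack.

(1,1) (2,5) (3,2) (4,6) (5,9) (6,3) (7,8) (8,4) (9,7)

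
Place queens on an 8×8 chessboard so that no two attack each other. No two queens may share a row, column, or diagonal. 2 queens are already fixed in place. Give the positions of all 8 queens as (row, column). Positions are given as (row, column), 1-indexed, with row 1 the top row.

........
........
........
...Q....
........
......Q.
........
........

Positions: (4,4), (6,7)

(1,6) (2,8) (3,2) (4,4) (5,1) (6,7) (7,5) (8,3)

Row 1: attacked by (4,4)→{1,4,7}; (6,7)→{2,7}. Safe: 3, 5, 6, 8. Place at column 6.
Row 2: attacked by (1,6)→{5,6,7}; (4,4)→{2,4,6}; (6,7)→{3,7}. Safe: 1, 8. Place at column 8.
Row 3: attacked by (1,6)→{4,6,8}; (2,8)→{7,8}; (4,4)→{3,4,5}; (6,7)→{4,7}. Safe: 1, 2. Place at column 2.
Row 5: attacked by (1,6)→{2,6}; (2,8)→{5,8}; (3,2)→{2,4}; (4,4)→{3,4,5}; (6,7)→{6,7,8}. Safe: 1. Place at column 1.
Row 7: attacked by (1,6)→{6}; (2,8)→{3,8}; (3,2)→{2,6}; (4,4)→{1,4,7}; (5,1)→{1,3}; (6,7)→{6,7,8}. Safe: 5. Place at column 5.
Row 8: attacked by (1,6)→{6}; (2,8)→{2,8}; (3,2)→{2,7}; (4,4)→{4,8}; (5,1)→{1,4}; (6,7)→{5,7}; (7,5)→{4,5,6}. Safe: 3. Place at column 3.
Columns [6, 8, 2, 4, 1, 7, 5, 3], r−c [-5, -6, 1, 0, 4, -1, 2, 5], r+c [7, 10, 5, 8, 6, 13, 12, 11] are all distinct, so no two queens attack.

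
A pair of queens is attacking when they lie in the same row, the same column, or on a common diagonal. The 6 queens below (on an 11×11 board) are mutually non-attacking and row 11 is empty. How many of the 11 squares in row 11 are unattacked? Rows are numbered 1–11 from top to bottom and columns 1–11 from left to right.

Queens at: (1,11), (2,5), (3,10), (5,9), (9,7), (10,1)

(1,11) attacks row 11 at column 11 and diagonals 1.
(2,5) attacks row 11 at column 5.
(3,10) attacks row 11 at column 10 and diagonals 2.
(5,9) attacks row 11 at column 9 and diagonals 3.
(9,7) attacks row 11 at column 7 and diagonals 5, 9.
(10,1) attacks row 11 at column 1 and diagonals 2.
Attacked columns: {1, 2, 3, 5, 7, 9, 10, 11}. Safe: {4, 6, 8}.

3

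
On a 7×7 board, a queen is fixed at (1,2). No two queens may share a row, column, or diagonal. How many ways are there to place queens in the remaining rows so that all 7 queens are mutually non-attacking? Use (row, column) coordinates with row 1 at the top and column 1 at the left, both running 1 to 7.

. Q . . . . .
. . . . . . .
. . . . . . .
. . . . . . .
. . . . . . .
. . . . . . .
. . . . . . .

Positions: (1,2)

Branch on row 2: col 4 → 2; col 5 → 3; col 6 → 1; col 7 → 1.
Sum: 2 + 3 + 1 + 1 = 7.

7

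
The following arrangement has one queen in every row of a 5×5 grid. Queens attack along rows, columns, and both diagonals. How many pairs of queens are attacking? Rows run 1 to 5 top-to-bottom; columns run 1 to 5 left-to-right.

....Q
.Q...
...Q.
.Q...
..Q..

3

Same column: (2,2)–(4,2) (column 2).
Same diagonal: (1,5)–(4,2) (|1−4| = |5−2| = 3); (4,2)–(5,3) (|4−5| = |2−3| = 1).
Total attacking pairs: 3.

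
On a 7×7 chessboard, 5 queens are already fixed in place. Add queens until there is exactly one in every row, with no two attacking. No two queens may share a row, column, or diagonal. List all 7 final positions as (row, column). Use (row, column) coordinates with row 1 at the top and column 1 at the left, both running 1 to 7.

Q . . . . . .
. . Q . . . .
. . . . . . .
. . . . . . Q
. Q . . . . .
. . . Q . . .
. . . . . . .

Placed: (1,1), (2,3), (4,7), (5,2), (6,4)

(1,1) (2,3) (3,5) (4,7) (5,2) (6,4) (7,6)

Row 3: attacked by (1,1)→{1,3}; (2,3)→{2,3,4}; (4,7)→{6,7}; (5,2)→{2,4}; (6,4)→{1,4,7}. Safe: 5. Place at column 5.
Row 7: attacked by (1,1)→{1,7}; (2,3)→{3}; (3,5)→{1,5}; (4,7)→{4,7}; (5,2)→{2,4}; (6,4)→{3,4,5}. Safe: 6. Place at column 6.
Columns [1, 3, 5, 7, 2, 4, 6], r−c [0, -1, -2, -3, 3, 2, 1], r+c [2, 5, 8, 11, 7, 10, 13] are all distinct, so no two queens attack.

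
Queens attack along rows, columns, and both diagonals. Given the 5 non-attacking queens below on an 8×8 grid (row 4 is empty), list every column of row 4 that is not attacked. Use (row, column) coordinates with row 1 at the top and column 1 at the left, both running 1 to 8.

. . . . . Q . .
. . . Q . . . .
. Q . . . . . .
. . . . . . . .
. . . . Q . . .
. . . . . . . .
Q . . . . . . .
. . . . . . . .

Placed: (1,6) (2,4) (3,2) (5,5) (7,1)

columns 7, 8

(1,6) attacks row 4 at column 6 and diagonals 3.
(2,4) attacks row 4 at column 4 and diagonals 2, 6.
(3,2) attacks row 4 at column 2 and diagonals 1, 3.
(5,5) attacks row 4 at column 5 and diagonals 4, 6.
(7,1) attacks row 4 at column 1 and diagonals 4.
Attacked columns: {1, 2, 3, 4, 5, 6}. Safe: {7, 8}.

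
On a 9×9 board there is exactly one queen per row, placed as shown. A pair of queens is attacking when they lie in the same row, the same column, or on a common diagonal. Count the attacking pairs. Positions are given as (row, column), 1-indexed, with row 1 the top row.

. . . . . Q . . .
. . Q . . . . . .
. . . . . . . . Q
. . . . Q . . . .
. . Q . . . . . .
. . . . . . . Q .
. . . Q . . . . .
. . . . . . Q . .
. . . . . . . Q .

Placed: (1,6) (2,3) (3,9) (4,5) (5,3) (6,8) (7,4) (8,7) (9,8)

Same column: (2,3)–(5,3) (column 3); (6,8)–(9,8) (column 8).
Same diagonal: (2,3)–(4,5) (|2−4| = |3−5| = 2); (8,7)–(9,8) (|8−9| = |7−8| = 1).
Total attacking pairs: 4.

4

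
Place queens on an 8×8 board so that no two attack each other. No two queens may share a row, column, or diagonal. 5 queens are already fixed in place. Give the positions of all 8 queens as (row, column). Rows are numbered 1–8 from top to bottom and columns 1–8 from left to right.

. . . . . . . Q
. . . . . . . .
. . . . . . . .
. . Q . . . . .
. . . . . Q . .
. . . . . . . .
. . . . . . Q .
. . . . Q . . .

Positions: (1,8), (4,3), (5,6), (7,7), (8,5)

(1,8) (2,4) (3,1) (4,3) (5,6) (6,2) (7,7) (8,5)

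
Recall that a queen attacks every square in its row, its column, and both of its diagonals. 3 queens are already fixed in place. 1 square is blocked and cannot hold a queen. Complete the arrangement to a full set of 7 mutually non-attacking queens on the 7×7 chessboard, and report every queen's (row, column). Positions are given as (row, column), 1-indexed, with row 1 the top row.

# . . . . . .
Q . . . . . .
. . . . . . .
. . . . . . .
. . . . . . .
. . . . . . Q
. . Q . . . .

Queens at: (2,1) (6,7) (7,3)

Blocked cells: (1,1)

(1,5) (2,1) (3,6) (4,4) (5,2) (6,7) (7,3)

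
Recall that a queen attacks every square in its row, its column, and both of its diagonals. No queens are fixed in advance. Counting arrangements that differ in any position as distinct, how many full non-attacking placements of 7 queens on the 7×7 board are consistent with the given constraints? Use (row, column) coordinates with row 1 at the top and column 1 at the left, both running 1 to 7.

40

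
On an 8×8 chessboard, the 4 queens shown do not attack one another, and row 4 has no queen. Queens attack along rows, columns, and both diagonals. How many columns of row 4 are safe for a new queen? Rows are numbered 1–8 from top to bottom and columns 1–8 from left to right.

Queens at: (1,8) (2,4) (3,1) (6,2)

(1,8) attacks row 4 at column 8 and diagonals 5.
(2,4) attacks row 4 at column 4 and diagonals 2, 6.
(3,1) attacks row 4 at column 1 and diagonals 2.
(6,2) attacks row 4 at column 2 and diagonals 4.
Attacked columns: {1, 2, 4, 5, 6, 8}. Safe: {3, 7}.

2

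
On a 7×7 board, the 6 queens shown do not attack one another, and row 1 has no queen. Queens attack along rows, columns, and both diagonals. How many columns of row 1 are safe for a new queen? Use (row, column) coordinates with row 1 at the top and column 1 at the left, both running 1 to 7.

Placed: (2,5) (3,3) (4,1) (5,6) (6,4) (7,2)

1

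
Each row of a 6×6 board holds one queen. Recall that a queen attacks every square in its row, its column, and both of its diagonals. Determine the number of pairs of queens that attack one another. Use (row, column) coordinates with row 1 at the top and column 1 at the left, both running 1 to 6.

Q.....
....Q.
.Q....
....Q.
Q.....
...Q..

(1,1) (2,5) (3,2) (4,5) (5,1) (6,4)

Same column: (1,1)–(5,1) (column 1); (2,5)–(4,5) (column 5).
Total attacking pairs: 2.

2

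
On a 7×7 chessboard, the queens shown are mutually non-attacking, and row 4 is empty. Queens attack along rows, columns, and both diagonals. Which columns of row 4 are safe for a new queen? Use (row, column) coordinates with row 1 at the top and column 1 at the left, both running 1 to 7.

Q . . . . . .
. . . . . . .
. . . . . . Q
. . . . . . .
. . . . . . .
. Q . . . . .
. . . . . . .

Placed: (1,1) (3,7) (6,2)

(1,1) attacks row 4 at column 1 and diagonals 4.
(3,7) attacks row 4 at column 7 and diagonals 6.
(6,2) attacks row 4 at column 2 and diagonals 4.
Attacked columns: {1, 2, 4, 6, 7}. Safe: {3, 5}.

columns 3, 5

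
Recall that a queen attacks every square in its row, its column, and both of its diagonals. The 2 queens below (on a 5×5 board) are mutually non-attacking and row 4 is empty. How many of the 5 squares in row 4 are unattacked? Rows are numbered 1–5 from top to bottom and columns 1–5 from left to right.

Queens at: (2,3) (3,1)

(2,3) attacks row 4 at column 3 and diagonals 1, 5.
(3,1) attacks row 4 at column 1 and diagonals 2.
Attacked columns: {1, 2, 3, 5}. Safe: {4}.

1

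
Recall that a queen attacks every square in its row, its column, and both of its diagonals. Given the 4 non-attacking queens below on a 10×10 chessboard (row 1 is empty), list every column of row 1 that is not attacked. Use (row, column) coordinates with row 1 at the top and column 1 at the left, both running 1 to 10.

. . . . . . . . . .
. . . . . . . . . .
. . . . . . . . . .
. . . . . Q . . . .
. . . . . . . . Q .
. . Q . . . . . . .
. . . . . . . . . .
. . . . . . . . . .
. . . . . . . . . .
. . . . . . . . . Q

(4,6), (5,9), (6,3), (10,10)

(4,6) attacks row 1 at column 6 and diagonals 3, 9.
(5,9) attacks row 1 at column 9 and diagonals 5.
(6,3) attacks row 1 at column 3 and diagonals 8.
(10,10) attacks row 1 at column 10 and diagonals 1.
Attacked columns: {1, 3, 5, 6, 8, 9, 10}. Safe: {2, 4, 7}.

columns 2, 4, 7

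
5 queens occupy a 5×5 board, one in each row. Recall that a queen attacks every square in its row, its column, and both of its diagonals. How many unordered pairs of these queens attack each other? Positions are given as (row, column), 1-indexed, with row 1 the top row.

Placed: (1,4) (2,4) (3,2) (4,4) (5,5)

5

Same column: (1,4)–(2,4) (column 4); (1,4)–(4,4) (column 4); (2,4)–(4,4) (column 4).
Same diagonal: (1,4)–(3,2) (|1−3| = |4−2| = 2); (4,4)–(5,5) (|4−5| = |4−5| = 1).
Total attacking pairs: 5.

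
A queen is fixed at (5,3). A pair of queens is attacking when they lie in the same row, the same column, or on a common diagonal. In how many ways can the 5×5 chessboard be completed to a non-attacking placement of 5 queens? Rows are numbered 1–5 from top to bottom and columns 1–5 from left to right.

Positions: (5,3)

2

Branch on row 1: col 1 → 1; col 2 → 0; col 4 → 0; col 5 → 1.
Sum: 1 + 0 + 0 + 1 = 2.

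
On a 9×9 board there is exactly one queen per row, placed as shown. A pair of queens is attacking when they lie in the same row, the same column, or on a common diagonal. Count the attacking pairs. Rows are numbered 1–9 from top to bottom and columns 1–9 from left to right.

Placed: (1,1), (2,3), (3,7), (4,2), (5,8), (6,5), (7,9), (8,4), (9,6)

0

All columns are distinct and no two queens satisfy |Δrow| = |Δcol|, so no pair attacks.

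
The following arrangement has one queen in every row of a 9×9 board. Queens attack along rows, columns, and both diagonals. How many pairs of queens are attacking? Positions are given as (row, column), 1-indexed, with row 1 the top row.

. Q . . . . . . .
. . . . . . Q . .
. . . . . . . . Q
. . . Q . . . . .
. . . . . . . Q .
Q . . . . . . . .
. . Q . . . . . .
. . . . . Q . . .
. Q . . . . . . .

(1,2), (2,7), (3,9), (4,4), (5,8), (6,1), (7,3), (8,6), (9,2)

1

Same column: (1,2)–(9,2) (column 2).
Total attacking pairs: 1.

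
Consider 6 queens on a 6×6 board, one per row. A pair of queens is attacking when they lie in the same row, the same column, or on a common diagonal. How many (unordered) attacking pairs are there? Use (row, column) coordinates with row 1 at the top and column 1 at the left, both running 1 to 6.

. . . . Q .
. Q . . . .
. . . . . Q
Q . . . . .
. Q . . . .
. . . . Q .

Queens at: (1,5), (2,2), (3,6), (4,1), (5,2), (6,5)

3

Same column: (1,5)–(6,5) (column 5); (2,2)–(5,2) (column 2).
Same diagonal: (4,1)–(5,2) (|4−5| = |1−2| = 1).
Total attacking pairs: 3.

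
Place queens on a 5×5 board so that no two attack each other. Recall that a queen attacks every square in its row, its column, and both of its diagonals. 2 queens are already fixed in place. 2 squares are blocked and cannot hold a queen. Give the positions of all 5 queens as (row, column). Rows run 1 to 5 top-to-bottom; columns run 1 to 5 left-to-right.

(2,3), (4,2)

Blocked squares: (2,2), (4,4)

Row 1: attacked by (2,3)→{2,3,4}; (4,2)→{2,5}. Safe: 1. Place at column 1.
Row 3: attacked by (1,1)→{1,3}; (2,3)→{2,3,4}; (4,2)→{1,2,3}. Safe: 5. Place at column 5.
Row 5: attacked by (1,1)→{1,5}; (2,3)→{3}; (3,5)→{3,5}; (4,2)→{1,2,3}. Safe: 4. Place at column 4.
Columns [1, 3, 5, 2, 4], r−c [0, -1, -2, 2, 1], r+c [2, 5, 8, 6, 9] are all distinct, so no two queens attack.

(1,1) (2,3) (3,5) (4,2) (5,4)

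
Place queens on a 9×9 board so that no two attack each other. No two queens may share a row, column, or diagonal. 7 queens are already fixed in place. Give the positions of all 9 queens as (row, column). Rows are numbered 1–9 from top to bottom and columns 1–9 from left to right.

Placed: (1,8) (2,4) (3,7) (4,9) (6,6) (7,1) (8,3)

(1,8) (2,4) (3,7) (4,9) (5,2) (6,6) (7,1) (8,3) (9,5)

Row 5: attacked by (1,8)→{4,8}; (2,4)→{1,4,7}; (3,7)→{5,7,9}; (4,9)→{8,9}; (6,6)→{5,6,7}; (7,1)→{1,3}; (8,3)→{3,6}. Safe: 2. Place at column 2.
Row 9: attacked by (1,8)→{8}; (2,4)→{4}; (3,7)→{1,7}; (4,9)→{4,9}; (5,2)→{2,6}; (6,6)→{3,6,9}; (7,1)→{1,3}; (8,3)→{2,3,4}. Safe: 5. Place at column 5.
Columns [8, 4, 7, 9, 2, 6, 1, 3, 5], r−c [-7, -2, -4, -5, 3, 0, 6, 5, 4], r+c [9, 6, 10, 13, 7, 12, 8, 11, 14] are all distinct, so no two queens attack.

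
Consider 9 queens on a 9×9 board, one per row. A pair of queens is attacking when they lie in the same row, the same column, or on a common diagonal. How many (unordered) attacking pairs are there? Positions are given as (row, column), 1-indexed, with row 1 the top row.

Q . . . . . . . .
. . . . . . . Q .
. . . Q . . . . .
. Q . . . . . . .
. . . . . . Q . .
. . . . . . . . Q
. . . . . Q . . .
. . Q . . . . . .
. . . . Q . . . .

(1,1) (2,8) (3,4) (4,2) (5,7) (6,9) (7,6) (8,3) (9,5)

0

All columns are distinct and no two queens satisfy |Δrow| = |Δcol|, so no pair attacks.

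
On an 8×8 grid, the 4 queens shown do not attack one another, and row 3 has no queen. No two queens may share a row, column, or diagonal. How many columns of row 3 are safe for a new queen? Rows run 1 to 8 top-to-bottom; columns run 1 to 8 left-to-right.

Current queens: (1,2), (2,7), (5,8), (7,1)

1

(1,2) attacks row 3 at column 2 and diagonals 4.
(2,7) attacks row 3 at column 7 and diagonals 6, 8.
(5,8) attacks row 3 at column 8 and diagonals 6.
(7,1) attacks row 3 at column 1 and diagonals 5.
Attacked columns: {1, 2, 4, 5, 6, 7, 8}. Safe: {3}.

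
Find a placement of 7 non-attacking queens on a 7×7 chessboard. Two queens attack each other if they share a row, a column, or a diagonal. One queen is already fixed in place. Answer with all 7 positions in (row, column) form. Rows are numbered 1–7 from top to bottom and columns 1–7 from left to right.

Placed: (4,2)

(1,3) (2,5) (3,7) (4,2) (5,4) (6,6) (7,1)

Row 1: attacked by (4,2)→{2,5}. Safe: 1, 3, 4, 6, 7. Place at column 3.
Row 2: attacked by (1,3)→{2,3,4}; (4,2)→{2,4}. Safe: 1, 5, 6, 7. Place at column 5.
Row 3: attacked by (1,3)→{1,3,5}; (2,5)→{4,5,6}; (4,2)→{1,2,3}. Safe: 7. Place at column 7.
Row 5: attacked by (1,3)→{3,7}; (2,5)→{2,5}; (3,7)→{5,7}; (4,2)→{1,2,3}. Safe: 4, 6. Place at column 4.
Row 6: attacked by (1,3)→{3}; (2,5)→{1,5}; (3,7)→{4,7}; (4,2)→{2,4}; (5,4)→{3,4,5}. Safe: 6. Place at column 6.
Row 7: attacked by (1,3)→{3}; (2,5)→{5}; (3,7)→{3,7}; (4,2)→{2,5}; (5,4)→{2,4,6}; (6,6)→{5,6,7}. Safe: 1. Place at column 1.
Columns [3, 5, 7, 2, 4, 6, 1], r−c [-2, -3, -4, 2, 1, 0, 6], r+c [4, 7, 10, 6, 9, 12, 8] are all distinct, so no two queens attack.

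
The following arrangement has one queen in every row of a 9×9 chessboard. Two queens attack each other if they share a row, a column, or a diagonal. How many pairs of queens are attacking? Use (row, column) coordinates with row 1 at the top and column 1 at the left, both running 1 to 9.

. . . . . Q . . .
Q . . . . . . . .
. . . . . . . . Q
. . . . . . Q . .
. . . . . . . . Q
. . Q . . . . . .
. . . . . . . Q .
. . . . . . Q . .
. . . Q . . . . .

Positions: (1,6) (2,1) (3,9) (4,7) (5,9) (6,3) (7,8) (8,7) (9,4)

Same column: (3,9)–(5,9) (column 9); (4,7)–(8,7) (column 7).
Same diagonal: (2,1)–(8,7) (|2−8| = |1−7| = 6); (7,8)–(8,7) (|7−8| = |8−7| = 1).
Total attacking pairs: 4.

4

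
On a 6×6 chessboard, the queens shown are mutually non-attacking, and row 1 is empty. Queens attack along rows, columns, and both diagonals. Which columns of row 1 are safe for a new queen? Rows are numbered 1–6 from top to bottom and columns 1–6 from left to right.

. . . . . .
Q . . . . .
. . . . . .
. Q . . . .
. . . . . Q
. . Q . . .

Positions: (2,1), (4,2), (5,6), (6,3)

(2,1) attacks row 1 at column 1 and diagonals 2.
(4,2) attacks row 1 at column 2 and diagonals 5.
(5,6) attacks row 1 at column 6 and diagonals 2.
(6,3) attacks row 1 at column 3.
Attacked columns: {1, 2, 3, 5, 6}. Safe: {4}.

columns 4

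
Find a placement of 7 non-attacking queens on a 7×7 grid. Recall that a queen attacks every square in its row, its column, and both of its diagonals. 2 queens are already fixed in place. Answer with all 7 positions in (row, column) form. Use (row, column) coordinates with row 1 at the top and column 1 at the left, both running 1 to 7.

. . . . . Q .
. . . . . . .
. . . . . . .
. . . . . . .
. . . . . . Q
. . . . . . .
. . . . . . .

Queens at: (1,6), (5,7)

(1,6) (2,1) (3,3) (4,5) (5,7) (6,2) (7,4)

Row 2: attacked by (1,6)→{5,6,7}; (5,7)→{4,7}. Safe: 1, 2, 3. Place at column 1.
Row 3: attacked by (1,6)→{4,6}; (2,1)→{1,2}; (5,7)→{5,7}. Safe: 3. Place at column 3.
Row 4: attacked by (1,6)→{3,6}; (2,1)→{1,3}; (3,3)→{2,3,4}; (5,7)→{6,7}. Safe: 5. Place at column 5.
Row 6: attacked by (1,6)→{1,6}; (2,1)→{1,5}; (3,3)→{3,6}; (4,5)→{3,5,7}; (5,7)→{6,7}. Safe: 2, 4. Place at column 2.
Row 7: attacked by (1,6)→{6}; (2,1)→{1,6}; (3,3)→{3,7}; (4,5)→{2,5}; (5,7)→{5,7}; (6,2)→{1,2,3}. Safe: 4. Place at column 4.
Columns [6, 1, 3, 5, 7, 2, 4], r−c [-5, 1, 0, -1, -2, 4, 3], r+c [7, 3, 6, 9, 12, 8, 11] are all distinct, so no two queens attack.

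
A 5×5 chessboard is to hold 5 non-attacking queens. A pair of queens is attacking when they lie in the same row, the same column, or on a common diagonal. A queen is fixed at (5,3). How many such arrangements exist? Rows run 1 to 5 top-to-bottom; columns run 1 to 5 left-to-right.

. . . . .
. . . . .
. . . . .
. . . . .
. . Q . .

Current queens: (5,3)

2

Branch on row 1: col 1 → 1; col 2 → 0; col 4 → 0; col 5 → 1.
Sum: 1 + 0 + 0 + 1 = 2.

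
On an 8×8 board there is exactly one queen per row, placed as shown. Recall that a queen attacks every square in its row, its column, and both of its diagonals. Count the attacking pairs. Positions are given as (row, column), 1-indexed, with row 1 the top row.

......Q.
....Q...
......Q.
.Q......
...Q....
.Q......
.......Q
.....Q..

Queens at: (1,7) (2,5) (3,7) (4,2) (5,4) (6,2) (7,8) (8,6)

Same column: (1,7)–(3,7) (column 7); (4,2)–(6,2) (column 2).
Same diagonal: (1,7)–(6,2) (|1−6| = |7−2| = 5); (4,2)–(8,6) (|4−8| = |2−6| = 4).
Total attacking pairs: 4.

4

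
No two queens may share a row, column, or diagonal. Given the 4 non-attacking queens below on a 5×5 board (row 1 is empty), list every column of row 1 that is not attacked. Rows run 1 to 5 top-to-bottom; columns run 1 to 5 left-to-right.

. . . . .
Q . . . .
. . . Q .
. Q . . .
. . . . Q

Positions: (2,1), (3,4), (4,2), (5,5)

columns 3

(2,1) attacks row 1 at column 1 and diagonals 2.
(3,4) attacks row 1 at column 4 and diagonals 2.
(4,2) attacks row 1 at column 2 and diagonals 5.
(5,5) attacks row 1 at column 5 and diagonals 1.
Attacked columns: {1, 2, 4, 5}. Safe: {3}.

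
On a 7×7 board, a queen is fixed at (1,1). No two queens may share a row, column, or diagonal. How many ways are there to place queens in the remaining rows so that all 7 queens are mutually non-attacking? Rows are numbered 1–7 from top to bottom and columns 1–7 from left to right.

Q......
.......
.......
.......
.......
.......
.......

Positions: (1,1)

Branch on row 2: col 3 → 1; col 4 → 1; col 5 → 1; col 6 → 1; col 7 → 0.
Sum: 1 + 1 + 1 + 1 + 0 = 4.

4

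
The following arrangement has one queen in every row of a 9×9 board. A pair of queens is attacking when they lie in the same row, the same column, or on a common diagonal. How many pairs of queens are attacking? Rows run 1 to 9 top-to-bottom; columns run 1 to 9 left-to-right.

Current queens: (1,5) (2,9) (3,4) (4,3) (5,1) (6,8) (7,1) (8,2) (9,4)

5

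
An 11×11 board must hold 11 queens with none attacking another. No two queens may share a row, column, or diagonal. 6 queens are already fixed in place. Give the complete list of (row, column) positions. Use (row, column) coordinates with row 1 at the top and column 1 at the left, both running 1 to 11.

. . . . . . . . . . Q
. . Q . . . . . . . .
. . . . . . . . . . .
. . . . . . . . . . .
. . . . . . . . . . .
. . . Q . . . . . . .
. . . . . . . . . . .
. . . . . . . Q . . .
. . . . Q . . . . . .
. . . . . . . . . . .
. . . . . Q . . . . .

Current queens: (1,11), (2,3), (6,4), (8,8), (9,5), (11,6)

Row 3: attacked by (1,11)→{9,11}; (2,3)→{2,3,4}; (6,4)→{1,4,7}; (8,8)→{3,8}; (9,5)→{5,11}; (11,6)→{6}. Safe: 10. Place at column 10.
Row 4: attacked by (1,11)→{8,11}; (2,3)→{1,3,5}; (3,10)→{9,10,11}; (6,4)→{2,4,6}; (8,8)→{4,8}; (9,5)→{5,10}; (11,6)→{6}. Safe: 7. Place at column 7.
Row 5: attacked by (1,11)→{7,11}; (2,3)→{3,6}; (3,10)→{8,10}; (4,7)→{6,7,8}; (6,4)→{3,4,5}; (8,8)→{5,8,11}; (9,5)→{1,5,9}; (11,6)→{6}. Safe: 2. Place at column 2.
Row 7: attacked by (1,11)→{5,11}; (2,3)→{3,8}; (3,10)→{6,10}; (4,7)→{4,7,10}; (5,2)→{2,4}; (6,4)→{3,4,5}; (8,8)→{7,8,9}; (9,5)→{3,5,7}; (11,6)→{2,6,10}. Safe: 1. Place at column 1.
Row 10: attacked by (1,11)→{2,11}; (2,3)→{3,11}; (3,10)→{3,10}; (4,7)→{1,7}; (5,2)→{2,7}; (6,4)→{4,8}; (7,1)→{1,4}; (8,8)→{6,8,10}; (9,5)→{4,5,6}; (11,6)→{5,6,7}. Safe: 9. Place at column 9.
Columns [11, 3, 10, 7, 2, 4, 1, 8, 5, 9, 6], r−c [-10, -1, -7, -3, 3, 2, 6, 0, 4, 1, 5], r+c [12, 5, 13, 11, 7, 10, 8, 16, 14, 19, 17] are all distinct, so no two queens attack.

(1,11) (2,3) (3,10) (4,7) (5,2) (6,4) (7,1) (8,8) (9,5) (10,9) (11,6)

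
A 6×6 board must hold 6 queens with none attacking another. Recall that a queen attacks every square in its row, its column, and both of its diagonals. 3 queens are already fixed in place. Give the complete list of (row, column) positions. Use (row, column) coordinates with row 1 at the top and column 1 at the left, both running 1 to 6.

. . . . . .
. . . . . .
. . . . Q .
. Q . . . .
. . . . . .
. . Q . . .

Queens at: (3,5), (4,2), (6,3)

Row 1: attacked by (3,5)→{3,5}; (4,2)→{2,5}; (6,3)→{3}. Safe: 1, 4, 6. Place at column 4.
Row 2: attacked by (1,4)→{3,4,5}; (3,5)→{4,5,6}; (4,2)→{2,4}; (6,3)→{3}. Safe: 1. Place at column 1.
Row 5: attacked by (1,4)→{4}; (2,1)→{1,4}; (3,5)→{3,5}; (4,2)→{1,2,3}; (6,3)→{2,3,4}. Safe: 6. Place at column 6.
Columns [4, 1, 5, 2, 6, 3], r−c [-3, 1, -2, 2, -1, 3], r+c [5, 3, 8, 6, 11, 9] are all distinct, so no two queens attack.

(1,4) (2,1) (3,5) (4,2) (5,6) (6,3)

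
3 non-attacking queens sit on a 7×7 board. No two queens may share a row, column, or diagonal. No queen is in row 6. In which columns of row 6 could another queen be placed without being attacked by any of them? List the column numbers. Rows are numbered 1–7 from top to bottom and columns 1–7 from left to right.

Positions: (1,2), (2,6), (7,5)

columns 1, 3

(1,2) attacks row 6 at column 2 and diagonals 7.
(2,6) attacks row 6 at column 6 and diagonals 2.
(7,5) attacks row 6 at column 5 and diagonals 4, 6.
Attacked columns: {2, 4, 5, 6, 7}. Safe: {1, 3}.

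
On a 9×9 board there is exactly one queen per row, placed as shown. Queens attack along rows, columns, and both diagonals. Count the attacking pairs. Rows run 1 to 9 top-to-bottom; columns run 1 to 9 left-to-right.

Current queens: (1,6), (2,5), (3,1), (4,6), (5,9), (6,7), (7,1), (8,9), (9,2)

5

Same column: (1,6)–(4,6) (column 6); (3,1)–(7,1) (column 1); (5,9)–(8,9) (column 9).
Same diagonal: (1,6)–(2,5) (|1−2| = |6−5| = 1); (6,7)–(8,9) (|6−8| = |7−9| = 2).
Total attacking pairs: 5.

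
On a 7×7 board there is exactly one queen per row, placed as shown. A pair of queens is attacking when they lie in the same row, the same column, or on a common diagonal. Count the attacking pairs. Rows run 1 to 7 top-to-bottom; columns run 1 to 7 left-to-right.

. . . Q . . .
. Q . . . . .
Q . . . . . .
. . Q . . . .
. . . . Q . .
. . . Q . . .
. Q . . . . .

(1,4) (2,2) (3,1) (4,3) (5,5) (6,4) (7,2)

Same column: (1,4)–(6,4) (column 4); (2,2)–(7,2) (column 2).
Same diagonal: (2,2)–(3,1) (|2−3| = |2−1| = 1); (2,2)–(5,5) (|2−5| = |2−5| = 3); (3,1)–(6,4) (|3−6| = |1−4| = 3); (5,5)–(6,4) (|5−6| = |5−4| = 1).
Total attacking pairs: 6.

6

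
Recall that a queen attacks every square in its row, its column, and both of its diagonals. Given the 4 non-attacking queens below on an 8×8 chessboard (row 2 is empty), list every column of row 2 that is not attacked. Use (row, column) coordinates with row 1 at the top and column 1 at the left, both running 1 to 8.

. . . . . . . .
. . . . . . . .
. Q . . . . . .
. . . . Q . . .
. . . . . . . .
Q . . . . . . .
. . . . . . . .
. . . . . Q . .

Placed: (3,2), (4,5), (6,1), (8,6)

(3,2) attacks row 2 at column 2 and diagonals 1, 3.
(4,5) attacks row 2 at column 5 and diagonals 3, 7.
(6,1) attacks row 2 at column 1 and diagonals 5.
(8,6) attacks row 2 at column 6.
Attacked columns: {1, 2, 3, 5, 6, 7}. Safe: {4, 8}.

columns 4, 8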